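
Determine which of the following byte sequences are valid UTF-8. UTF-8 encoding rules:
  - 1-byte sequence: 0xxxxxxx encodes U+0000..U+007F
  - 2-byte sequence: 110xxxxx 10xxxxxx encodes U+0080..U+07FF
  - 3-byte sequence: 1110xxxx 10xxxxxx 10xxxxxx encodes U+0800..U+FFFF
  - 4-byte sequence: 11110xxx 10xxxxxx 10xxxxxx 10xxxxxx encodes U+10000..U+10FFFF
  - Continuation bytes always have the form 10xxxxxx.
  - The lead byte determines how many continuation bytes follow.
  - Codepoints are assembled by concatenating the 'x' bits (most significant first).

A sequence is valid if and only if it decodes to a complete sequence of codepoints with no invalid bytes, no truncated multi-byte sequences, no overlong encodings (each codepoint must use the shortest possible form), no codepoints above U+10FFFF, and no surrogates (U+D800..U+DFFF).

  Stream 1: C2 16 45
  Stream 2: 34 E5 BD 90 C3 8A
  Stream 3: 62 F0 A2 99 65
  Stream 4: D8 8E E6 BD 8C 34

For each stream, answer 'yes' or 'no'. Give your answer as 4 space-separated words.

Answer: no yes no yes

Derivation:
Stream 1: error at byte offset 1. INVALID
Stream 2: decodes cleanly. VALID
Stream 3: error at byte offset 4. INVALID
Stream 4: decodes cleanly. VALID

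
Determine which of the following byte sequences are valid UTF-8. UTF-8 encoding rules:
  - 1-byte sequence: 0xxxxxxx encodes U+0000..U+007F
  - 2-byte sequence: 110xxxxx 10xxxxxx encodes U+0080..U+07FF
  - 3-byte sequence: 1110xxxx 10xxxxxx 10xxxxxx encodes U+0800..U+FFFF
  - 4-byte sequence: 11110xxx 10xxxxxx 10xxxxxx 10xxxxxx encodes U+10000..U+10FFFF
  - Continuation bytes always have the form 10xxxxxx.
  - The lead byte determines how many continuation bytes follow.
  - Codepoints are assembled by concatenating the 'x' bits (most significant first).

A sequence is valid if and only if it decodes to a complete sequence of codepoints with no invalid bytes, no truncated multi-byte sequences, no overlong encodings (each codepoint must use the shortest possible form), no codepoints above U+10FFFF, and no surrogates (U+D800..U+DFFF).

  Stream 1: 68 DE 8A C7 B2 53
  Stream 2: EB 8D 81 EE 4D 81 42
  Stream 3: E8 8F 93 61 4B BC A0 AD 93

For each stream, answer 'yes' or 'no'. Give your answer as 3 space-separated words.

Stream 1: decodes cleanly. VALID
Stream 2: error at byte offset 4. INVALID
Stream 3: error at byte offset 5. INVALID

Answer: yes no no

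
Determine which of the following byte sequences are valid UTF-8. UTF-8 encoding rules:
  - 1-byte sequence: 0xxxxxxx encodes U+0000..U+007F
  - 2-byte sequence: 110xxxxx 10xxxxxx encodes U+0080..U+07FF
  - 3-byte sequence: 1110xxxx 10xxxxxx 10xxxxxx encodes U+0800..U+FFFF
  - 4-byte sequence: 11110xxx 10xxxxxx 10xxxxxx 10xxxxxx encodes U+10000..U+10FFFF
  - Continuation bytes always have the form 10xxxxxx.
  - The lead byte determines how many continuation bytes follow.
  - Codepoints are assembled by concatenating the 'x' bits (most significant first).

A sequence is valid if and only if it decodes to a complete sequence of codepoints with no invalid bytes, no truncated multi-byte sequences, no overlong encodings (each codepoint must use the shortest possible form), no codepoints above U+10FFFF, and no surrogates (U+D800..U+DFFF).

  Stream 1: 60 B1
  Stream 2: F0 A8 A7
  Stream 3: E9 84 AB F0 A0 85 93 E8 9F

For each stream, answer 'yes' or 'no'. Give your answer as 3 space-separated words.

Answer: no no no

Derivation:
Stream 1: error at byte offset 1. INVALID
Stream 2: error at byte offset 3. INVALID
Stream 3: error at byte offset 9. INVALID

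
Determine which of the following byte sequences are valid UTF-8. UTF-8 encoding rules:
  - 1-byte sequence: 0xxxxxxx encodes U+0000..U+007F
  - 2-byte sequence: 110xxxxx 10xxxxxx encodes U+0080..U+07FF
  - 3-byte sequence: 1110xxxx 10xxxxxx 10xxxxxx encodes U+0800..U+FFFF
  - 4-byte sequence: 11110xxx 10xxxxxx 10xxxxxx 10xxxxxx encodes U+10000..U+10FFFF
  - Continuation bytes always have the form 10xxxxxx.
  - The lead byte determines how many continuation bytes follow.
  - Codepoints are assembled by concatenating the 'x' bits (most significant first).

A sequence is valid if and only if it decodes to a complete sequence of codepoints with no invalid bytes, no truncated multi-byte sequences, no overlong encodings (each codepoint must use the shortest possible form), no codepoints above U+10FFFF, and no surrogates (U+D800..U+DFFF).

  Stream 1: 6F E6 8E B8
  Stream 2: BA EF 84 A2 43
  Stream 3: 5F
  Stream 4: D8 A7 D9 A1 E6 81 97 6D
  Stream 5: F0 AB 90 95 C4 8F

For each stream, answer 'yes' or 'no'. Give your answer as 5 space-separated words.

Stream 1: decodes cleanly. VALID
Stream 2: error at byte offset 0. INVALID
Stream 3: decodes cleanly. VALID
Stream 4: decodes cleanly. VALID
Stream 5: decodes cleanly. VALID

Answer: yes no yes yes yes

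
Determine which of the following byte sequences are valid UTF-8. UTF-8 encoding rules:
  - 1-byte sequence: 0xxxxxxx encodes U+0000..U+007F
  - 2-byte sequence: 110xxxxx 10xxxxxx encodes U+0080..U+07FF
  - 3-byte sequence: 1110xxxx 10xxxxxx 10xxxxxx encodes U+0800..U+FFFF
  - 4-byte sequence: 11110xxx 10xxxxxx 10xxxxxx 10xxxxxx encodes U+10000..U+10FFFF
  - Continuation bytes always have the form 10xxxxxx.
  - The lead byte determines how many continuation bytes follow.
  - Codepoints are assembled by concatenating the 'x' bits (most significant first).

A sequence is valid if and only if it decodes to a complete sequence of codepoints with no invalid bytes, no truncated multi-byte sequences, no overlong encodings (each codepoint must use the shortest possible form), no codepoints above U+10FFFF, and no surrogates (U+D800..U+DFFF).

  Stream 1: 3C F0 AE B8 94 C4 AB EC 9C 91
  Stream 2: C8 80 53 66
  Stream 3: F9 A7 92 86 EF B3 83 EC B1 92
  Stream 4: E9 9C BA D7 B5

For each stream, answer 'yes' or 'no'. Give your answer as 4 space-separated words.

Answer: yes yes no yes

Derivation:
Stream 1: decodes cleanly. VALID
Stream 2: decodes cleanly. VALID
Stream 3: error at byte offset 0. INVALID
Stream 4: decodes cleanly. VALID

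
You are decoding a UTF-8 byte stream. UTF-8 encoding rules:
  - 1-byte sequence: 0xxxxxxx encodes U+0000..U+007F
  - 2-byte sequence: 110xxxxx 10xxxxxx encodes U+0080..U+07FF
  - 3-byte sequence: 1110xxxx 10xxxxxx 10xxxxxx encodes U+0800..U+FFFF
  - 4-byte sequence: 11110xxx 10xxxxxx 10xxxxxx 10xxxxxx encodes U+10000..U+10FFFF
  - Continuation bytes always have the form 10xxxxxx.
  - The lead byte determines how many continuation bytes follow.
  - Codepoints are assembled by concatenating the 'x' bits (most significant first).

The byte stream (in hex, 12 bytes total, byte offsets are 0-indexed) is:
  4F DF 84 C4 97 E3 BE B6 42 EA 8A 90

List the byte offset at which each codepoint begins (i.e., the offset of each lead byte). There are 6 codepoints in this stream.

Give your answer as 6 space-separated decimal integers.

Byte[0]=4F: 1-byte ASCII. cp=U+004F
Byte[1]=DF: 2-byte lead, need 1 cont bytes. acc=0x1F
Byte[2]=84: continuation. acc=(acc<<6)|0x04=0x7C4
Completed: cp=U+07C4 (starts at byte 1)
Byte[3]=C4: 2-byte lead, need 1 cont bytes. acc=0x4
Byte[4]=97: continuation. acc=(acc<<6)|0x17=0x117
Completed: cp=U+0117 (starts at byte 3)
Byte[5]=E3: 3-byte lead, need 2 cont bytes. acc=0x3
Byte[6]=BE: continuation. acc=(acc<<6)|0x3E=0xFE
Byte[7]=B6: continuation. acc=(acc<<6)|0x36=0x3FB6
Completed: cp=U+3FB6 (starts at byte 5)
Byte[8]=42: 1-byte ASCII. cp=U+0042
Byte[9]=EA: 3-byte lead, need 2 cont bytes. acc=0xA
Byte[10]=8A: continuation. acc=(acc<<6)|0x0A=0x28A
Byte[11]=90: continuation. acc=(acc<<6)|0x10=0xA290
Completed: cp=U+A290 (starts at byte 9)

Answer: 0 1 3 5 8 9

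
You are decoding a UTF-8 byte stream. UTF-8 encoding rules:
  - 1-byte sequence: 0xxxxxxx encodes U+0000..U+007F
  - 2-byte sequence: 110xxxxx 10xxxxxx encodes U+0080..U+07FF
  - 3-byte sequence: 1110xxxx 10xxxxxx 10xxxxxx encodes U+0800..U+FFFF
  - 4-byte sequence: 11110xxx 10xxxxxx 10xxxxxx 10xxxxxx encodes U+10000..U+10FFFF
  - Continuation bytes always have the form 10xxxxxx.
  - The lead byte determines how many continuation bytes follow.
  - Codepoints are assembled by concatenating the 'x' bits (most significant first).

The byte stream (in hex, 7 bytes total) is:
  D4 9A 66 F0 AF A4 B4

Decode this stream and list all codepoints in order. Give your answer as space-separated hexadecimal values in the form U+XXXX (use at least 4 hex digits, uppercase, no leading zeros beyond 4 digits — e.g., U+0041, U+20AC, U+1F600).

Answer: U+051A U+0066 U+2F934

Derivation:
Byte[0]=D4: 2-byte lead, need 1 cont bytes. acc=0x14
Byte[1]=9A: continuation. acc=(acc<<6)|0x1A=0x51A
Completed: cp=U+051A (starts at byte 0)
Byte[2]=66: 1-byte ASCII. cp=U+0066
Byte[3]=F0: 4-byte lead, need 3 cont bytes. acc=0x0
Byte[4]=AF: continuation. acc=(acc<<6)|0x2F=0x2F
Byte[5]=A4: continuation. acc=(acc<<6)|0x24=0xBE4
Byte[6]=B4: continuation. acc=(acc<<6)|0x34=0x2F934
Completed: cp=U+2F934 (starts at byte 3)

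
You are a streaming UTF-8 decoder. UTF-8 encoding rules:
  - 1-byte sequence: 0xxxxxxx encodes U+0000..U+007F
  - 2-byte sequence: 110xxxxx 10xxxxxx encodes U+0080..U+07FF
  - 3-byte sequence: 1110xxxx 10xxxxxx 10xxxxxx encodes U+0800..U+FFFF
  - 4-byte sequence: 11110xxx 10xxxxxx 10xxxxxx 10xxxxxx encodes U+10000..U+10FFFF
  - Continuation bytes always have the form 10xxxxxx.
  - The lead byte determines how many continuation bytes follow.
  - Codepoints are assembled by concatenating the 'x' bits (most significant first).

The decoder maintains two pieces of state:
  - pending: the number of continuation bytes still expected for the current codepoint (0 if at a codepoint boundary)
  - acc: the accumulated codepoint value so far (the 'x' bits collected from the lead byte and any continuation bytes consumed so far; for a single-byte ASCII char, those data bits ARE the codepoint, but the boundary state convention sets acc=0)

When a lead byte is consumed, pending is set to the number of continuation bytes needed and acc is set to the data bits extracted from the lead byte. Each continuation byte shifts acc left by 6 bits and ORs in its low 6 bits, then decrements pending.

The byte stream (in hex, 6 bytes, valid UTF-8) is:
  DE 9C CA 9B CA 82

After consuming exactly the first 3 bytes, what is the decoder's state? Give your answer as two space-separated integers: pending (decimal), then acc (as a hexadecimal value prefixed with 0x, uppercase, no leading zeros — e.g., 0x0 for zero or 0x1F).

Answer: 1 0xA

Derivation:
Byte[0]=DE: 2-byte lead. pending=1, acc=0x1E
Byte[1]=9C: continuation. acc=(acc<<6)|0x1C=0x79C, pending=0
Byte[2]=CA: 2-byte lead. pending=1, acc=0xA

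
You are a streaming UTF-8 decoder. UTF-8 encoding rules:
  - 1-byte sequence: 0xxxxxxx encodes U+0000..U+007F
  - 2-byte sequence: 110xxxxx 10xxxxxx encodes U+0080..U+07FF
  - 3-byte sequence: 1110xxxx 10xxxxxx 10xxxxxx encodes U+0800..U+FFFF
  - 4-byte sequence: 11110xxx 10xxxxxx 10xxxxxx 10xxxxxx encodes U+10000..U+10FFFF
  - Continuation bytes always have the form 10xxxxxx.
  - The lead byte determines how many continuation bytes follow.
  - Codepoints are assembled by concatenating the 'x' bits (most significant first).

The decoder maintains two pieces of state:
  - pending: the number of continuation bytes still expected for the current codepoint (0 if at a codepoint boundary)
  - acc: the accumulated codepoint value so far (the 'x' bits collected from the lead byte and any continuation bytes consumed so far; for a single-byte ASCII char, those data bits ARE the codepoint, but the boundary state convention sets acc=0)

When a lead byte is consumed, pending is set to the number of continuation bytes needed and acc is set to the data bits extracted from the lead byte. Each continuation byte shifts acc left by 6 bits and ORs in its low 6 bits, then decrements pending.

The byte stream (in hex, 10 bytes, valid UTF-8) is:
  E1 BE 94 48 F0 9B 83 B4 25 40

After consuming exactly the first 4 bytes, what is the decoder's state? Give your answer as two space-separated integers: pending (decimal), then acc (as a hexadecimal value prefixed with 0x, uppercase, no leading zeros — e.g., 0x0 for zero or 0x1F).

Byte[0]=E1: 3-byte lead. pending=2, acc=0x1
Byte[1]=BE: continuation. acc=(acc<<6)|0x3E=0x7E, pending=1
Byte[2]=94: continuation. acc=(acc<<6)|0x14=0x1F94, pending=0
Byte[3]=48: 1-byte. pending=0, acc=0x0

Answer: 0 0x0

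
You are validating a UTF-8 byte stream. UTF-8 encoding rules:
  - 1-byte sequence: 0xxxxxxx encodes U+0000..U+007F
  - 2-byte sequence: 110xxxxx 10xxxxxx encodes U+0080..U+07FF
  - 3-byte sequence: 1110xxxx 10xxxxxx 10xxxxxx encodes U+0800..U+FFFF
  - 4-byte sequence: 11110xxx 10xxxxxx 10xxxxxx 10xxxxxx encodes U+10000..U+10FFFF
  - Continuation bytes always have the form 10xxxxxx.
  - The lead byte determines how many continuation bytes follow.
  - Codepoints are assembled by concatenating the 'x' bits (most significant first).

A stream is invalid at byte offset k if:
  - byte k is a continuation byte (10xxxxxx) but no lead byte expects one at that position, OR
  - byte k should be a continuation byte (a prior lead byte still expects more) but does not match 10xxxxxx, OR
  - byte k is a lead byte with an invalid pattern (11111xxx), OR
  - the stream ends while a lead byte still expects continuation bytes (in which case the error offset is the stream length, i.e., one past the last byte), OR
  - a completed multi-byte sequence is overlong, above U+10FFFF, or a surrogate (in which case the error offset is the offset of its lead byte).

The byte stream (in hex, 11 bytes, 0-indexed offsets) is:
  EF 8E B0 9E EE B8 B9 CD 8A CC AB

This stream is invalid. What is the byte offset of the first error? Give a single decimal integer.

Answer: 3

Derivation:
Byte[0]=EF: 3-byte lead, need 2 cont bytes. acc=0xF
Byte[1]=8E: continuation. acc=(acc<<6)|0x0E=0x3CE
Byte[2]=B0: continuation. acc=(acc<<6)|0x30=0xF3B0
Completed: cp=U+F3B0 (starts at byte 0)
Byte[3]=9E: INVALID lead byte (not 0xxx/110x/1110/11110)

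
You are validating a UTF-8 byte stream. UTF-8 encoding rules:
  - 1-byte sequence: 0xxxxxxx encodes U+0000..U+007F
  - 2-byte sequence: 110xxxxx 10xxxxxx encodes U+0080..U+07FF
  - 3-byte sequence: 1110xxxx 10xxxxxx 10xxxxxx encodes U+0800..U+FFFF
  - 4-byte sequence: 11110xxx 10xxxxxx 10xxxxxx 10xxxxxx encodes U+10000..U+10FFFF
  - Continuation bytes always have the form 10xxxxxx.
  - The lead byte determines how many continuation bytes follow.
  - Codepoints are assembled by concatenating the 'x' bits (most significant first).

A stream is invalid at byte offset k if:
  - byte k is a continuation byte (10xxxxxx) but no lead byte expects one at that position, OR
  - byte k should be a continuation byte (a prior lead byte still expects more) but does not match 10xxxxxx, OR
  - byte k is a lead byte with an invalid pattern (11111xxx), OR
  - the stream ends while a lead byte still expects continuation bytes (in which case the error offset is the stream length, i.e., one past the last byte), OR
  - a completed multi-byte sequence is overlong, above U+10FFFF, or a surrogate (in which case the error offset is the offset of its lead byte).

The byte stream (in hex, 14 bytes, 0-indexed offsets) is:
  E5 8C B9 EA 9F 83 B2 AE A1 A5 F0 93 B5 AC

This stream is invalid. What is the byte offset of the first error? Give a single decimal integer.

Byte[0]=E5: 3-byte lead, need 2 cont bytes. acc=0x5
Byte[1]=8C: continuation. acc=(acc<<6)|0x0C=0x14C
Byte[2]=B9: continuation. acc=(acc<<6)|0x39=0x5339
Completed: cp=U+5339 (starts at byte 0)
Byte[3]=EA: 3-byte lead, need 2 cont bytes. acc=0xA
Byte[4]=9F: continuation. acc=(acc<<6)|0x1F=0x29F
Byte[5]=83: continuation. acc=(acc<<6)|0x03=0xA7C3
Completed: cp=U+A7C3 (starts at byte 3)
Byte[6]=B2: INVALID lead byte (not 0xxx/110x/1110/11110)

Answer: 6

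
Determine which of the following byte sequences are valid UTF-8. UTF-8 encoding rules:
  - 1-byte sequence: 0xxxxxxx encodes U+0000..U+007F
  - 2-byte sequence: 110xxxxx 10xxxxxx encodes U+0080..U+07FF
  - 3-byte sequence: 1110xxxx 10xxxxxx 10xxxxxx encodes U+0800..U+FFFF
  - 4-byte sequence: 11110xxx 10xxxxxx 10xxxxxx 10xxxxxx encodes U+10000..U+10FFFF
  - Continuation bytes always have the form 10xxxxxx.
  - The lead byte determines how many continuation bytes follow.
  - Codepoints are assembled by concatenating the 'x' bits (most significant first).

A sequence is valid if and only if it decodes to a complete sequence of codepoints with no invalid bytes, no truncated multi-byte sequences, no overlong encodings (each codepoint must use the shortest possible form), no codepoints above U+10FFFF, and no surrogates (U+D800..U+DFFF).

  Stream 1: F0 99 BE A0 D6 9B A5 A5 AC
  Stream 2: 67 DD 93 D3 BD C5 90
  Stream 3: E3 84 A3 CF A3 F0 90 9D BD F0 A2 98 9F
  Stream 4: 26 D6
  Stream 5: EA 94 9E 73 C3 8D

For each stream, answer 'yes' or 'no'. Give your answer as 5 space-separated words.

Stream 1: error at byte offset 6. INVALID
Stream 2: decodes cleanly. VALID
Stream 3: decodes cleanly. VALID
Stream 4: error at byte offset 2. INVALID
Stream 5: decodes cleanly. VALID

Answer: no yes yes no yes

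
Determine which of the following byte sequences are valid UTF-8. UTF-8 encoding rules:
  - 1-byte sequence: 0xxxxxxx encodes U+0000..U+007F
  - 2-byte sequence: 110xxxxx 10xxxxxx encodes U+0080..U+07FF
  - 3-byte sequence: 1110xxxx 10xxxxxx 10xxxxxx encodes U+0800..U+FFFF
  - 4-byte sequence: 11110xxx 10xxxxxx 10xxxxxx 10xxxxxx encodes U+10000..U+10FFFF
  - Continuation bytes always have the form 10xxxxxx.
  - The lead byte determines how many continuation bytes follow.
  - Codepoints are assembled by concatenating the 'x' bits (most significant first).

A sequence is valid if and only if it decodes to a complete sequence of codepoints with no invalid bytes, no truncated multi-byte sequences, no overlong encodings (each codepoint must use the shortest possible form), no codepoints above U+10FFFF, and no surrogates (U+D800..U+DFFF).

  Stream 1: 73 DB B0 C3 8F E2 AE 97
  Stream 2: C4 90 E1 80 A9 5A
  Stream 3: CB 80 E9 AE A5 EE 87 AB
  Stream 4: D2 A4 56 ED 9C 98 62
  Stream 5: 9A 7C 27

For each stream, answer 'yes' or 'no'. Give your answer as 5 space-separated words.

Stream 1: decodes cleanly. VALID
Stream 2: decodes cleanly. VALID
Stream 3: decodes cleanly. VALID
Stream 4: decodes cleanly. VALID
Stream 5: error at byte offset 0. INVALID

Answer: yes yes yes yes no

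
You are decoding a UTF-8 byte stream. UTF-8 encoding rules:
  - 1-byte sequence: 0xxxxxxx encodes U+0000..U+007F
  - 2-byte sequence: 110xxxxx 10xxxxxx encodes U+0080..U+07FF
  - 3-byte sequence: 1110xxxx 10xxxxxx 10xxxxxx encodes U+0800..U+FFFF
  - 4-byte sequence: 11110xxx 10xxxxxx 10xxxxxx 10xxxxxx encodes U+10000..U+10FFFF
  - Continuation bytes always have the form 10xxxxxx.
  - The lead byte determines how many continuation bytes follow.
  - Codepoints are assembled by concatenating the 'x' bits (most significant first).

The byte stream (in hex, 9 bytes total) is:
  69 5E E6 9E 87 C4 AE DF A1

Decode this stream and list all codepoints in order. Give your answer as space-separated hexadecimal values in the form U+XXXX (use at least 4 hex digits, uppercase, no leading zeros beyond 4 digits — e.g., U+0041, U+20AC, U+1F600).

Byte[0]=69: 1-byte ASCII. cp=U+0069
Byte[1]=5E: 1-byte ASCII. cp=U+005E
Byte[2]=E6: 3-byte lead, need 2 cont bytes. acc=0x6
Byte[3]=9E: continuation. acc=(acc<<6)|0x1E=0x19E
Byte[4]=87: continuation. acc=(acc<<6)|0x07=0x6787
Completed: cp=U+6787 (starts at byte 2)
Byte[5]=C4: 2-byte lead, need 1 cont bytes. acc=0x4
Byte[6]=AE: continuation. acc=(acc<<6)|0x2E=0x12E
Completed: cp=U+012E (starts at byte 5)
Byte[7]=DF: 2-byte lead, need 1 cont bytes. acc=0x1F
Byte[8]=A1: continuation. acc=(acc<<6)|0x21=0x7E1
Completed: cp=U+07E1 (starts at byte 7)

Answer: U+0069 U+005E U+6787 U+012E U+07E1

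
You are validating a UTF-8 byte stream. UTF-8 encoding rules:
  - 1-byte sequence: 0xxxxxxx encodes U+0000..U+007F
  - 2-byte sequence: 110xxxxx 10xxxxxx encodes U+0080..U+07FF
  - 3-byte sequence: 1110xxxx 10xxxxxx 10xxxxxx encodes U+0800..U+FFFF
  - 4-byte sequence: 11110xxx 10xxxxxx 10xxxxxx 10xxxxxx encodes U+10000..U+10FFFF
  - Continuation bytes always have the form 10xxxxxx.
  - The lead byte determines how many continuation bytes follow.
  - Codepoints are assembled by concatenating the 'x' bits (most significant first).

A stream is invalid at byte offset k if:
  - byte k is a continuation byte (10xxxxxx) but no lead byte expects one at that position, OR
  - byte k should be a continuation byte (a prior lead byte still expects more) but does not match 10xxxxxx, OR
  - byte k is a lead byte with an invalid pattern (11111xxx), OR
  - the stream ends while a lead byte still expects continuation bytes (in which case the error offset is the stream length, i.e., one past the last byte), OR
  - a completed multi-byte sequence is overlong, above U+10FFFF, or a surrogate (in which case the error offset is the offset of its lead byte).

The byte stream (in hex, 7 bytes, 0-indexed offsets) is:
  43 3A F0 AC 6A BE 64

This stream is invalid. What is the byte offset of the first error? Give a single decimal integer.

Byte[0]=43: 1-byte ASCII. cp=U+0043
Byte[1]=3A: 1-byte ASCII. cp=U+003A
Byte[2]=F0: 4-byte lead, need 3 cont bytes. acc=0x0
Byte[3]=AC: continuation. acc=(acc<<6)|0x2C=0x2C
Byte[4]=6A: expected 10xxxxxx continuation. INVALID

Answer: 4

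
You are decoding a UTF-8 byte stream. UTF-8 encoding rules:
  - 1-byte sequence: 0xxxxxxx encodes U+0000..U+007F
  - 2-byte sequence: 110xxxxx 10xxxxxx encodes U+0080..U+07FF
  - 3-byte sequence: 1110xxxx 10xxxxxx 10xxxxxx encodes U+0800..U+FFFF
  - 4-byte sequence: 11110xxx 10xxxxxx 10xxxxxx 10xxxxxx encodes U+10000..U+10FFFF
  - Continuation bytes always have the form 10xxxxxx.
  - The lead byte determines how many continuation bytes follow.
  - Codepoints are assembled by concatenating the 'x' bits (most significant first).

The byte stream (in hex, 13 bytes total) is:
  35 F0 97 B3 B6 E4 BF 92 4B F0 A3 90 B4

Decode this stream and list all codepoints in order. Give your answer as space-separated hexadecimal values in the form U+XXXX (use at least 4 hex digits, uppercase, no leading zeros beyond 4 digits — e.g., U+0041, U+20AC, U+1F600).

Byte[0]=35: 1-byte ASCII. cp=U+0035
Byte[1]=F0: 4-byte lead, need 3 cont bytes. acc=0x0
Byte[2]=97: continuation. acc=(acc<<6)|0x17=0x17
Byte[3]=B3: continuation. acc=(acc<<6)|0x33=0x5F3
Byte[4]=B6: continuation. acc=(acc<<6)|0x36=0x17CF6
Completed: cp=U+17CF6 (starts at byte 1)
Byte[5]=E4: 3-byte lead, need 2 cont bytes. acc=0x4
Byte[6]=BF: continuation. acc=(acc<<6)|0x3F=0x13F
Byte[7]=92: continuation. acc=(acc<<6)|0x12=0x4FD2
Completed: cp=U+4FD2 (starts at byte 5)
Byte[8]=4B: 1-byte ASCII. cp=U+004B
Byte[9]=F0: 4-byte lead, need 3 cont bytes. acc=0x0
Byte[10]=A3: continuation. acc=(acc<<6)|0x23=0x23
Byte[11]=90: continuation. acc=(acc<<6)|0x10=0x8D0
Byte[12]=B4: continuation. acc=(acc<<6)|0x34=0x23434
Completed: cp=U+23434 (starts at byte 9)

Answer: U+0035 U+17CF6 U+4FD2 U+004B U+23434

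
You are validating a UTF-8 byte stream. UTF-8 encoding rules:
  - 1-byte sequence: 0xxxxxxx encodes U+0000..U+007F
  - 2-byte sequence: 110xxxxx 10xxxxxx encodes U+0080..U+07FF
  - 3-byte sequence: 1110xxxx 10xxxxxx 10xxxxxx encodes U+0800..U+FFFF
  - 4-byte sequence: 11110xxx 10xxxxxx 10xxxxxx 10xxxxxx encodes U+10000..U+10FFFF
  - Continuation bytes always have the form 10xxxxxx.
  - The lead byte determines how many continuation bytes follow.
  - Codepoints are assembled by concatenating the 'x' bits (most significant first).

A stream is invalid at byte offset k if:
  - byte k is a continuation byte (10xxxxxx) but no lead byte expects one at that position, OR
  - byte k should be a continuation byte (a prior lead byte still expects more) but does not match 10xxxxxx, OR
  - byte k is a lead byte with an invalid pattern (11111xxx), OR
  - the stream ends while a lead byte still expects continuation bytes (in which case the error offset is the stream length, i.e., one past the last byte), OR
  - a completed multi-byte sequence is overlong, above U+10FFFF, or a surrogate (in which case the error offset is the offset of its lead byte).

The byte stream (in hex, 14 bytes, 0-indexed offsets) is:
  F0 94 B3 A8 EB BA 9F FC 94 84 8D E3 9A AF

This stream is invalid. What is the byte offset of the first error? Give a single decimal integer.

Answer: 7

Derivation:
Byte[0]=F0: 4-byte lead, need 3 cont bytes. acc=0x0
Byte[1]=94: continuation. acc=(acc<<6)|0x14=0x14
Byte[2]=B3: continuation. acc=(acc<<6)|0x33=0x533
Byte[3]=A8: continuation. acc=(acc<<6)|0x28=0x14CE8
Completed: cp=U+14CE8 (starts at byte 0)
Byte[4]=EB: 3-byte lead, need 2 cont bytes. acc=0xB
Byte[5]=BA: continuation. acc=(acc<<6)|0x3A=0x2FA
Byte[6]=9F: continuation. acc=(acc<<6)|0x1F=0xBE9F
Completed: cp=U+BE9F (starts at byte 4)
Byte[7]=FC: INVALID lead byte (not 0xxx/110x/1110/11110)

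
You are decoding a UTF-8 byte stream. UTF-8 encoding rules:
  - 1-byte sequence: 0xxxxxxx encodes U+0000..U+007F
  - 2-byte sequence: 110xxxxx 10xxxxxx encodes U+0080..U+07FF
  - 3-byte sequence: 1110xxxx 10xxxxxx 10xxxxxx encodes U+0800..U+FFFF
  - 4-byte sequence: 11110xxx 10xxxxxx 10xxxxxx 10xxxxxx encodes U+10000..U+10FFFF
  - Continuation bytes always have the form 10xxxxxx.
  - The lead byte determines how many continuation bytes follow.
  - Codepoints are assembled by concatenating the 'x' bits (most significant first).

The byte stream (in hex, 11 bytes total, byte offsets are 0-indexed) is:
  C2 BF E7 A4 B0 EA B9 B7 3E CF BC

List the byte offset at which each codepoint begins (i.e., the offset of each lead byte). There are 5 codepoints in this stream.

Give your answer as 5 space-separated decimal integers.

Answer: 0 2 5 8 9

Derivation:
Byte[0]=C2: 2-byte lead, need 1 cont bytes. acc=0x2
Byte[1]=BF: continuation. acc=(acc<<6)|0x3F=0xBF
Completed: cp=U+00BF (starts at byte 0)
Byte[2]=E7: 3-byte lead, need 2 cont bytes. acc=0x7
Byte[3]=A4: continuation. acc=(acc<<6)|0x24=0x1E4
Byte[4]=B0: continuation. acc=(acc<<6)|0x30=0x7930
Completed: cp=U+7930 (starts at byte 2)
Byte[5]=EA: 3-byte lead, need 2 cont bytes. acc=0xA
Byte[6]=B9: continuation. acc=(acc<<6)|0x39=0x2B9
Byte[7]=B7: continuation. acc=(acc<<6)|0x37=0xAE77
Completed: cp=U+AE77 (starts at byte 5)
Byte[8]=3E: 1-byte ASCII. cp=U+003E
Byte[9]=CF: 2-byte lead, need 1 cont bytes. acc=0xF
Byte[10]=BC: continuation. acc=(acc<<6)|0x3C=0x3FC
Completed: cp=U+03FC (starts at byte 9)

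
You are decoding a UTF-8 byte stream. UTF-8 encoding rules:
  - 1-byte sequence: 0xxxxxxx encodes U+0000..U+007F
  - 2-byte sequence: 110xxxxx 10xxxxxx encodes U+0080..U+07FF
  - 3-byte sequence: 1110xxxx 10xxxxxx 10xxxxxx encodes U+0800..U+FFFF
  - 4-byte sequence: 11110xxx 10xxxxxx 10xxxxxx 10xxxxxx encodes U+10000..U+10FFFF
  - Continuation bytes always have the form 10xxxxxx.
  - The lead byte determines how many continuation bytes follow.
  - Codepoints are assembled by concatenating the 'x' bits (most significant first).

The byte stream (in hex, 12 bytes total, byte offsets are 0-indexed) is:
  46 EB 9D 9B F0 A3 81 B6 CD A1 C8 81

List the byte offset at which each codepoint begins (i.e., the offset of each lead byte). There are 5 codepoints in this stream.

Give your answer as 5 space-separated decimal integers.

Answer: 0 1 4 8 10

Derivation:
Byte[0]=46: 1-byte ASCII. cp=U+0046
Byte[1]=EB: 3-byte lead, need 2 cont bytes. acc=0xB
Byte[2]=9D: continuation. acc=(acc<<6)|0x1D=0x2DD
Byte[3]=9B: continuation. acc=(acc<<6)|0x1B=0xB75B
Completed: cp=U+B75B (starts at byte 1)
Byte[4]=F0: 4-byte lead, need 3 cont bytes. acc=0x0
Byte[5]=A3: continuation. acc=(acc<<6)|0x23=0x23
Byte[6]=81: continuation. acc=(acc<<6)|0x01=0x8C1
Byte[7]=B6: continuation. acc=(acc<<6)|0x36=0x23076
Completed: cp=U+23076 (starts at byte 4)
Byte[8]=CD: 2-byte lead, need 1 cont bytes. acc=0xD
Byte[9]=A1: continuation. acc=(acc<<6)|0x21=0x361
Completed: cp=U+0361 (starts at byte 8)
Byte[10]=C8: 2-byte lead, need 1 cont bytes. acc=0x8
Byte[11]=81: continuation. acc=(acc<<6)|0x01=0x201
Completed: cp=U+0201 (starts at byte 10)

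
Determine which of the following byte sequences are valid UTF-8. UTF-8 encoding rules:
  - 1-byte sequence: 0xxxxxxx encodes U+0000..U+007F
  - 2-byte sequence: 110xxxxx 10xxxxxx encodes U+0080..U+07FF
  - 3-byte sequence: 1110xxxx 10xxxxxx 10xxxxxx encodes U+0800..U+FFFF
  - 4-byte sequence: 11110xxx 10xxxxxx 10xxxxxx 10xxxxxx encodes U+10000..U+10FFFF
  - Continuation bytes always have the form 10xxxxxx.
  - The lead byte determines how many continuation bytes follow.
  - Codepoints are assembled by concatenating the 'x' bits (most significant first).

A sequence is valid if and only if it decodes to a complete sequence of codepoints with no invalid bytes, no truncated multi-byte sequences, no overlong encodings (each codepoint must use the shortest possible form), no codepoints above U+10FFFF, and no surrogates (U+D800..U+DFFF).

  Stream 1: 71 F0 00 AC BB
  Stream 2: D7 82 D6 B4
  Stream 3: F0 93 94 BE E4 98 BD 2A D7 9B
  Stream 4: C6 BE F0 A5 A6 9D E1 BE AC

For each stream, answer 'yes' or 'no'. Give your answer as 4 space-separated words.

Stream 1: error at byte offset 2. INVALID
Stream 2: decodes cleanly. VALID
Stream 3: decodes cleanly. VALID
Stream 4: decodes cleanly. VALID

Answer: no yes yes yes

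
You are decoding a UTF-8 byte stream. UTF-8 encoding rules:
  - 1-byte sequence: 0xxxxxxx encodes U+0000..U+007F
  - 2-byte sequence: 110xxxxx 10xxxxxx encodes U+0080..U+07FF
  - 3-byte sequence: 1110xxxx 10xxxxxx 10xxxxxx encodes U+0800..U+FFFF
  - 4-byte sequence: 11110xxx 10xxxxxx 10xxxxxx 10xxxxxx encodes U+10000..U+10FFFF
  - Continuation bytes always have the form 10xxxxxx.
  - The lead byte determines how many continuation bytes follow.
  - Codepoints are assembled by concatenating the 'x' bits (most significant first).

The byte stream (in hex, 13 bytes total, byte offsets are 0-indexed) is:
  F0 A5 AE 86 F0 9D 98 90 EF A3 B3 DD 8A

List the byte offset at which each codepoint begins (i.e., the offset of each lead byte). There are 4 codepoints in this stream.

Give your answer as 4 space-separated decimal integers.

Byte[0]=F0: 4-byte lead, need 3 cont bytes. acc=0x0
Byte[1]=A5: continuation. acc=(acc<<6)|0x25=0x25
Byte[2]=AE: continuation. acc=(acc<<6)|0x2E=0x96E
Byte[3]=86: continuation. acc=(acc<<6)|0x06=0x25B86
Completed: cp=U+25B86 (starts at byte 0)
Byte[4]=F0: 4-byte lead, need 3 cont bytes. acc=0x0
Byte[5]=9D: continuation. acc=(acc<<6)|0x1D=0x1D
Byte[6]=98: continuation. acc=(acc<<6)|0x18=0x758
Byte[7]=90: continuation. acc=(acc<<6)|0x10=0x1D610
Completed: cp=U+1D610 (starts at byte 4)
Byte[8]=EF: 3-byte lead, need 2 cont bytes. acc=0xF
Byte[9]=A3: continuation. acc=(acc<<6)|0x23=0x3E3
Byte[10]=B3: continuation. acc=(acc<<6)|0x33=0xF8F3
Completed: cp=U+F8F3 (starts at byte 8)
Byte[11]=DD: 2-byte lead, need 1 cont bytes. acc=0x1D
Byte[12]=8A: continuation. acc=(acc<<6)|0x0A=0x74A
Completed: cp=U+074A (starts at byte 11)

Answer: 0 4 8 11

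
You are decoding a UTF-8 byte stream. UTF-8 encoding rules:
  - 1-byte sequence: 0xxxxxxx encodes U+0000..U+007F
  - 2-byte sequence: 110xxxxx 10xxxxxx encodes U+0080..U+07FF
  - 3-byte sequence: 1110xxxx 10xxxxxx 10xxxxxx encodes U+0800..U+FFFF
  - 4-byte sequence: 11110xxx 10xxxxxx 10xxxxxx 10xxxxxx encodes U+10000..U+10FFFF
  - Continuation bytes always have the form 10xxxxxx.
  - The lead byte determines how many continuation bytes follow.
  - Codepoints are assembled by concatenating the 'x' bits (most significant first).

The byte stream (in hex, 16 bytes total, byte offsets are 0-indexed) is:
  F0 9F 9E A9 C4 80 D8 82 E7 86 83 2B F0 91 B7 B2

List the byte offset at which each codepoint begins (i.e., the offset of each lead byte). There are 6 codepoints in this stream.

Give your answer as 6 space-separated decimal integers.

Byte[0]=F0: 4-byte lead, need 3 cont bytes. acc=0x0
Byte[1]=9F: continuation. acc=(acc<<6)|0x1F=0x1F
Byte[2]=9E: continuation. acc=(acc<<6)|0x1E=0x7DE
Byte[3]=A9: continuation. acc=(acc<<6)|0x29=0x1F7A9
Completed: cp=U+1F7A9 (starts at byte 0)
Byte[4]=C4: 2-byte lead, need 1 cont bytes. acc=0x4
Byte[5]=80: continuation. acc=(acc<<6)|0x00=0x100
Completed: cp=U+0100 (starts at byte 4)
Byte[6]=D8: 2-byte lead, need 1 cont bytes. acc=0x18
Byte[7]=82: continuation. acc=(acc<<6)|0x02=0x602
Completed: cp=U+0602 (starts at byte 6)
Byte[8]=E7: 3-byte lead, need 2 cont bytes. acc=0x7
Byte[9]=86: continuation. acc=(acc<<6)|0x06=0x1C6
Byte[10]=83: continuation. acc=(acc<<6)|0x03=0x7183
Completed: cp=U+7183 (starts at byte 8)
Byte[11]=2B: 1-byte ASCII. cp=U+002B
Byte[12]=F0: 4-byte lead, need 3 cont bytes. acc=0x0
Byte[13]=91: continuation. acc=(acc<<6)|0x11=0x11
Byte[14]=B7: continuation. acc=(acc<<6)|0x37=0x477
Byte[15]=B2: continuation. acc=(acc<<6)|0x32=0x11DF2
Completed: cp=U+11DF2 (starts at byte 12)

Answer: 0 4 6 8 11 12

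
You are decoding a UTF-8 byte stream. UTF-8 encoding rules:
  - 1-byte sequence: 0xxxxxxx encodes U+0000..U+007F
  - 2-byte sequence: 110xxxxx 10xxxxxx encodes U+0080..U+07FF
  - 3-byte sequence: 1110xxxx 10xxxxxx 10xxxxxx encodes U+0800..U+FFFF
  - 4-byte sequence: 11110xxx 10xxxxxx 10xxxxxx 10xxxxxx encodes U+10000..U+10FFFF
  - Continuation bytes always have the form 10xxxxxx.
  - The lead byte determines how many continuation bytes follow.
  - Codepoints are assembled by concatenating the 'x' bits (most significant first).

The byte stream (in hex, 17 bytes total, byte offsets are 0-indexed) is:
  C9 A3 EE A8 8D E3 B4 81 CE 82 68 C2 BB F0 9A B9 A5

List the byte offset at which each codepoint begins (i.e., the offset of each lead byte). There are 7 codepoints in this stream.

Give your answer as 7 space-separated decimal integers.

Answer: 0 2 5 8 10 11 13

Derivation:
Byte[0]=C9: 2-byte lead, need 1 cont bytes. acc=0x9
Byte[1]=A3: continuation. acc=(acc<<6)|0x23=0x263
Completed: cp=U+0263 (starts at byte 0)
Byte[2]=EE: 3-byte lead, need 2 cont bytes. acc=0xE
Byte[3]=A8: continuation. acc=(acc<<6)|0x28=0x3A8
Byte[4]=8D: continuation. acc=(acc<<6)|0x0D=0xEA0D
Completed: cp=U+EA0D (starts at byte 2)
Byte[5]=E3: 3-byte lead, need 2 cont bytes. acc=0x3
Byte[6]=B4: continuation. acc=(acc<<6)|0x34=0xF4
Byte[7]=81: continuation. acc=(acc<<6)|0x01=0x3D01
Completed: cp=U+3D01 (starts at byte 5)
Byte[8]=CE: 2-byte lead, need 1 cont bytes. acc=0xE
Byte[9]=82: continuation. acc=(acc<<6)|0x02=0x382
Completed: cp=U+0382 (starts at byte 8)
Byte[10]=68: 1-byte ASCII. cp=U+0068
Byte[11]=C2: 2-byte lead, need 1 cont bytes. acc=0x2
Byte[12]=BB: continuation. acc=(acc<<6)|0x3B=0xBB
Completed: cp=U+00BB (starts at byte 11)
Byte[13]=F0: 4-byte lead, need 3 cont bytes. acc=0x0
Byte[14]=9A: continuation. acc=(acc<<6)|0x1A=0x1A
Byte[15]=B9: continuation. acc=(acc<<6)|0x39=0x6B9
Byte[16]=A5: continuation. acc=(acc<<6)|0x25=0x1AE65
Completed: cp=U+1AE65 (starts at byte 13)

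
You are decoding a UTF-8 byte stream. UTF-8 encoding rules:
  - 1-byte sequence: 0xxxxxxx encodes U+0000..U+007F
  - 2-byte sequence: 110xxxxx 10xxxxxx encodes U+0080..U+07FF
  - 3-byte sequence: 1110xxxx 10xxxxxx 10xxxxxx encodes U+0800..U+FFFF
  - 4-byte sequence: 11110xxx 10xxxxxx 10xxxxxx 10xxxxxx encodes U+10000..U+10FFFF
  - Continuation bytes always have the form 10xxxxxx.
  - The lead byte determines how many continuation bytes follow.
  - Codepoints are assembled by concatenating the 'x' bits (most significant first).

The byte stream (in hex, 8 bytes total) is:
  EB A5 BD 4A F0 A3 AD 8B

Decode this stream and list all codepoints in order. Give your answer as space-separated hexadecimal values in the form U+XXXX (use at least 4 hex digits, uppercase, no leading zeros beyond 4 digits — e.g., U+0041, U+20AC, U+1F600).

Answer: U+B97D U+004A U+23B4B

Derivation:
Byte[0]=EB: 3-byte lead, need 2 cont bytes. acc=0xB
Byte[1]=A5: continuation. acc=(acc<<6)|0x25=0x2E5
Byte[2]=BD: continuation. acc=(acc<<6)|0x3D=0xB97D
Completed: cp=U+B97D (starts at byte 0)
Byte[3]=4A: 1-byte ASCII. cp=U+004A
Byte[4]=F0: 4-byte lead, need 3 cont bytes. acc=0x0
Byte[5]=A3: continuation. acc=(acc<<6)|0x23=0x23
Byte[6]=AD: continuation. acc=(acc<<6)|0x2D=0x8ED
Byte[7]=8B: continuation. acc=(acc<<6)|0x0B=0x23B4B
Completed: cp=U+23B4B (starts at byte 4)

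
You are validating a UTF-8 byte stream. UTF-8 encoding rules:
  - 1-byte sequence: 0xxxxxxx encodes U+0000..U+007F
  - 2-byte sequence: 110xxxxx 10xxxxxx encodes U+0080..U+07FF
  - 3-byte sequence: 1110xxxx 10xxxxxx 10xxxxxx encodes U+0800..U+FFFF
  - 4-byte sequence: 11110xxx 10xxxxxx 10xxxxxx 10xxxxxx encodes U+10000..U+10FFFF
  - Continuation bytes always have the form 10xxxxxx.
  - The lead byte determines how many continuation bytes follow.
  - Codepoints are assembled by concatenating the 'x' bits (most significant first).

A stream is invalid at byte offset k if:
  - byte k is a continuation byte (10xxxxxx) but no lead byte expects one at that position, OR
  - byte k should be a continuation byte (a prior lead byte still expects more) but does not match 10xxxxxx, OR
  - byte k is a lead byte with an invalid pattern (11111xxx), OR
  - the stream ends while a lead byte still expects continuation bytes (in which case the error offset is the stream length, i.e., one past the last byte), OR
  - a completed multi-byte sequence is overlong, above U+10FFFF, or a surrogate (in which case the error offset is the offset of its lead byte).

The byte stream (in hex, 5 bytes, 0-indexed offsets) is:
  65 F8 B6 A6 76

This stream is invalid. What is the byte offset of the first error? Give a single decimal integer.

Byte[0]=65: 1-byte ASCII. cp=U+0065
Byte[1]=F8: INVALID lead byte (not 0xxx/110x/1110/11110)

Answer: 1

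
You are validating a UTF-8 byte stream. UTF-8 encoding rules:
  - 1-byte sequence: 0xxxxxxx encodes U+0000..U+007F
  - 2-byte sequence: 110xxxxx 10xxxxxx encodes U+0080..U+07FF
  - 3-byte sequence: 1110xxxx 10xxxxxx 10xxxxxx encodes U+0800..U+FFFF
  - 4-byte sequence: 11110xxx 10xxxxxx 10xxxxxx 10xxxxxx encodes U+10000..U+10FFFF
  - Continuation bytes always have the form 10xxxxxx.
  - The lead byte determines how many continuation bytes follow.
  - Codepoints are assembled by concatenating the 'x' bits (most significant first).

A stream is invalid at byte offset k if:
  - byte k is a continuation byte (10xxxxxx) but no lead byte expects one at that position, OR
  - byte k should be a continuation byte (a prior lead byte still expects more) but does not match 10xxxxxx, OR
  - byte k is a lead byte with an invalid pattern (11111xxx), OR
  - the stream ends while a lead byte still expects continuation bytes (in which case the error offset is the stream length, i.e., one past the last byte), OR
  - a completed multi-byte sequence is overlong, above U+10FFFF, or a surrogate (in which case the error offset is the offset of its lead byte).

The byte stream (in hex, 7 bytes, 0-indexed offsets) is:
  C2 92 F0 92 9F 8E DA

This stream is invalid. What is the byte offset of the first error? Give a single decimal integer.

Answer: 7

Derivation:
Byte[0]=C2: 2-byte lead, need 1 cont bytes. acc=0x2
Byte[1]=92: continuation. acc=(acc<<6)|0x12=0x92
Completed: cp=U+0092 (starts at byte 0)
Byte[2]=F0: 4-byte lead, need 3 cont bytes. acc=0x0
Byte[3]=92: continuation. acc=(acc<<6)|0x12=0x12
Byte[4]=9F: continuation. acc=(acc<<6)|0x1F=0x49F
Byte[5]=8E: continuation. acc=(acc<<6)|0x0E=0x127CE
Completed: cp=U+127CE (starts at byte 2)
Byte[6]=DA: 2-byte lead, need 1 cont bytes. acc=0x1A
Byte[7]: stream ended, expected continuation. INVALID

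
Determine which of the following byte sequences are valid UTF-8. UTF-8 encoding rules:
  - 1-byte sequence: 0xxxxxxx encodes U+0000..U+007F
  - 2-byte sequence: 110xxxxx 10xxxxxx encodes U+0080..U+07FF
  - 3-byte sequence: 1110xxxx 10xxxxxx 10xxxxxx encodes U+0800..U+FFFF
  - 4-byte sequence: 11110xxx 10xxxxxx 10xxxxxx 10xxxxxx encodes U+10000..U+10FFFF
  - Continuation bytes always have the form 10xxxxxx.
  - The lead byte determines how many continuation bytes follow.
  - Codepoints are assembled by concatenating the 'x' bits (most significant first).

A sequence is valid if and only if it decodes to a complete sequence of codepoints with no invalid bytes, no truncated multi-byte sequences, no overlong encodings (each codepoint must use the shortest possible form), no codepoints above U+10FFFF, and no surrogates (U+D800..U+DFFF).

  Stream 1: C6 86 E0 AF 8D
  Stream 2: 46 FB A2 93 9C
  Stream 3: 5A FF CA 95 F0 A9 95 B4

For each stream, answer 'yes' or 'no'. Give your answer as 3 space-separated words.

Stream 1: decodes cleanly. VALID
Stream 2: error at byte offset 1. INVALID
Stream 3: error at byte offset 1. INVALID

Answer: yes no no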